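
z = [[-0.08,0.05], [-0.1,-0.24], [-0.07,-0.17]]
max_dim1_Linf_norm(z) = 0.24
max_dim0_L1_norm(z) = 0.46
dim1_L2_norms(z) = [0.09, 0.26, 0.18]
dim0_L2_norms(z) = [0.15, 0.3]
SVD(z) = [[0.05, 1.00], [-0.82, 0.05], [-0.58, 0.03]] @ diag([0.318845908419449, 0.09293700384764046]) @ [[0.37, 0.93], [-0.93, 0.37]]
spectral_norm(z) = 0.32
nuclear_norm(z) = 0.41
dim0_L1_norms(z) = [0.25, 0.46]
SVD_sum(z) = [[0.01,0.02], [-0.10,-0.24], [-0.07,-0.17]] + [[-0.09, 0.03],[-0.0, 0.00],[-0.0, 0.0]]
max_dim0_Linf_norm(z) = 0.24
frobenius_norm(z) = 0.33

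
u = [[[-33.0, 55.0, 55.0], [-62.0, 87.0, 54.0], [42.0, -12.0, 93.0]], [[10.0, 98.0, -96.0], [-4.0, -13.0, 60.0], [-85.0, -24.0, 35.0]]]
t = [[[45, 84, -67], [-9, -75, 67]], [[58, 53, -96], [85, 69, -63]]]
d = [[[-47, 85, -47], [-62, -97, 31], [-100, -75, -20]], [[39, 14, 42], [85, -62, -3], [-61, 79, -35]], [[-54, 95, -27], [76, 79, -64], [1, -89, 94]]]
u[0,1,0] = -62.0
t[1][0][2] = -96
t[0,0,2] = -67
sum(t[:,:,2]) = -159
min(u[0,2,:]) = -12.0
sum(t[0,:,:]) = 45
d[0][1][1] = -97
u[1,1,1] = -13.0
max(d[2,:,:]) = 95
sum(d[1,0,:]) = 95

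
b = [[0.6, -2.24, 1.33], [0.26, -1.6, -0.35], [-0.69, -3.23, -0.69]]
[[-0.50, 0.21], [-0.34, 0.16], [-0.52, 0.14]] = b @[[-0.13, 0.15], [0.19, -0.07], [-0.00, -0.03]]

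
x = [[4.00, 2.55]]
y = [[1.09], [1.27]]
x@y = [[7.60]]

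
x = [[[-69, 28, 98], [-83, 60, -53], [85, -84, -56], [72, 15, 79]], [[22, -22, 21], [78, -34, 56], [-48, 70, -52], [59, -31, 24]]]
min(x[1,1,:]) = -34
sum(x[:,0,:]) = 78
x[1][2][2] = -52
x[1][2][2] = -52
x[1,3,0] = 59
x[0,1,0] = -83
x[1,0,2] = 21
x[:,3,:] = [[72, 15, 79], [59, -31, 24]]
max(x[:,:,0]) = 85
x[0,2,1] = -84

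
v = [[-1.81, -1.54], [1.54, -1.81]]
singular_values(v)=[2.38, 2.38]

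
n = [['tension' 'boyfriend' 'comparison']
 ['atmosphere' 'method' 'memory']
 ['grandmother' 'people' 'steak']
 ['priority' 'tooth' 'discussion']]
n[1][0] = 'atmosphere'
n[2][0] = 'grandmother'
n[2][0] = 'grandmother'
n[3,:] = ['priority', 'tooth', 'discussion']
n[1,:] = ['atmosphere', 'method', 'memory']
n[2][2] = 'steak'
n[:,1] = ['boyfriend', 'method', 'people', 'tooth']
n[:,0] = ['tension', 'atmosphere', 'grandmother', 'priority']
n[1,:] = ['atmosphere', 'method', 'memory']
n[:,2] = ['comparison', 'memory', 'steak', 'discussion']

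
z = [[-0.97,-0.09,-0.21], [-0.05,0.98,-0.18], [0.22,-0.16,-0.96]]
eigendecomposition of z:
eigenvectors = [[(-0.71+0j), -0.71-0.00j, (-0.04+0j)], [-0.03+0.06j, (-0.03-0.06j), (1+0j)], [-0.00+0.70j, (-0-0.7j), (-0.09+0j)]]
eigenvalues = [(-0.97+0.22j), (-0.97-0.22j), (1+0j)]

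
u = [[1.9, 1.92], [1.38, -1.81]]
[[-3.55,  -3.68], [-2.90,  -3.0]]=u@[[-1.97, -2.04], [0.10, 0.10]]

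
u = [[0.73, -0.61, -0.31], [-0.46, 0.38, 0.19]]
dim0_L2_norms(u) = [0.86, 0.72, 0.36]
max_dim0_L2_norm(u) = 0.86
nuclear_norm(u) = 1.18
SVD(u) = [[-0.85, 0.53], [0.53, 0.85]] @ diag([1.1803300984183838, 0.0045671399856708735]) @ [[-0.73, 0.61, 0.31], [-0.58, -0.33, -0.74]]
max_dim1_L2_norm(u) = 1.0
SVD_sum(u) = [[0.73,-0.61,-0.31], [-0.46,0.38,0.19]] + [[-0.0, -0.0, -0.00], [-0.00, -0.0, -0.0]]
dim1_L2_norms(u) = [1.0, 0.63]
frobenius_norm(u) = 1.18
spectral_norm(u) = 1.18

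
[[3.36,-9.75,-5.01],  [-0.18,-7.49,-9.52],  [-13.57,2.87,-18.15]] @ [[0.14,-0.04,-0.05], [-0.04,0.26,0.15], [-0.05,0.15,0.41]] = [[1.11, -3.42, -3.68], [0.75, -3.37, -5.02], [-1.11, -1.43, -6.33]]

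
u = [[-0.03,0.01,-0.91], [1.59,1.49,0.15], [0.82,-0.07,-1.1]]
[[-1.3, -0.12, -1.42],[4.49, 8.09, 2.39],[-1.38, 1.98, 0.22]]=u @ [[0.45, 2.72, 2.18], [2.39, 2.52, -0.87], [1.44, 0.07, 1.48]]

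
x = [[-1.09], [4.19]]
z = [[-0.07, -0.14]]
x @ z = [[0.08,0.15], [-0.29,-0.59]]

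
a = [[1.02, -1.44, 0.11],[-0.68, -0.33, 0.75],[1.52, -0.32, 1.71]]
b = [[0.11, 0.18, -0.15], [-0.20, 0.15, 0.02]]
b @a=[[-0.24, -0.17, -0.11], [-0.28, 0.23, 0.12]]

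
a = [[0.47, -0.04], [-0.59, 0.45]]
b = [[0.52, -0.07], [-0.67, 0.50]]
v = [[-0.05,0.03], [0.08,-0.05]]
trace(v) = -0.10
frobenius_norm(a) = 0.88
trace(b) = 1.02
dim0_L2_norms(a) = [0.75, 0.45]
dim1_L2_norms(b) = [0.52, 0.84]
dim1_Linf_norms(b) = [0.52, 0.67]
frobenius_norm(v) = 0.11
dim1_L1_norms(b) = [0.59, 1.17]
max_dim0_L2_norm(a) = 0.75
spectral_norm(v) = 0.11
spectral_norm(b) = 0.96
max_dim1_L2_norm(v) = 0.09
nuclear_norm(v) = 0.11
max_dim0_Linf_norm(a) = 0.59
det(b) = 0.21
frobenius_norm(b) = 0.99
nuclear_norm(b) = 1.18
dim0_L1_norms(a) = [1.06, 0.49]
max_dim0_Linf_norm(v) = 0.08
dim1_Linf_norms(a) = [0.47, 0.59]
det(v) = 0.00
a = b + v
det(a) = 0.19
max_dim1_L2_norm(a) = 0.74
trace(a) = 0.92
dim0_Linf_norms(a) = [0.59, 0.45]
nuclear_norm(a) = 1.07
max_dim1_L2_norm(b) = 0.84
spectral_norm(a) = 0.85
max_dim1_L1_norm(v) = 0.13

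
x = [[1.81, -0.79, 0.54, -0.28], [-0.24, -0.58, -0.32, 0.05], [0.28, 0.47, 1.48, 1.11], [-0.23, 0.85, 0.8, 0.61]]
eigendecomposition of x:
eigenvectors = [[-0.18+0.00j, (0.39+0j), 0.96+0.00j, (0.96-0j)],[-0.81+0.00j, 0.24+0.00j, -0.11-0.01j, (-0.11+0.01j)],[-0.08+0.00j, (-0.62+0j), 0.12+0.15j, 0.12-0.15j],[(0.55+0j), (0.63+0j), (-0.15+0.09j), -0.15-0.09j]]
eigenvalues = [(-0.7+0j), 0j, (2.01+0.07j), (2.01-0.07j)]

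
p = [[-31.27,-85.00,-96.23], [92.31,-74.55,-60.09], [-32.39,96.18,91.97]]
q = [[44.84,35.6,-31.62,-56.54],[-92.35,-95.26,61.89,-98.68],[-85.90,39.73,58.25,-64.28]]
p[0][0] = -31.27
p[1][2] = -60.09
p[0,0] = -31.27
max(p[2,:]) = 96.18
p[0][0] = -31.27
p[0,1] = -85.0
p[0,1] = -85.0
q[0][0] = 44.84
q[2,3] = -64.28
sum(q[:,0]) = -133.41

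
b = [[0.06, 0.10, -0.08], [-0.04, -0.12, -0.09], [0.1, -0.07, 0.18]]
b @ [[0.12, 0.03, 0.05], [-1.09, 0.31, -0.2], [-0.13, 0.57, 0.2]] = [[-0.09, -0.01, -0.03], [0.14, -0.09, 0.0], [0.06, 0.08, 0.06]]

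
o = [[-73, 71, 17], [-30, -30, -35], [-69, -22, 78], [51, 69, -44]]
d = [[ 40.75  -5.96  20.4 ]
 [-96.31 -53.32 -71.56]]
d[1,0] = -96.31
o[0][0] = -73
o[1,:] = [-30, -30, -35]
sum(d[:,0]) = -55.56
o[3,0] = 51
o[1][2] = -35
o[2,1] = -22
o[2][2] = 78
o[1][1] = -30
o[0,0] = -73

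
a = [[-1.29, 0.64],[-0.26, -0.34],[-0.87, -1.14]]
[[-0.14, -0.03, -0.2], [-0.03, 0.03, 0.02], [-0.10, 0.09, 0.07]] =a @ [[0.11, -0.01, 0.09], [0.0, -0.07, -0.13]]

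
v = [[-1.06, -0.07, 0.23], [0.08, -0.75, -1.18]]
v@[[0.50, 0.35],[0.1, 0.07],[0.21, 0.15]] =[[-0.49, -0.34],  [-0.28, -0.20]]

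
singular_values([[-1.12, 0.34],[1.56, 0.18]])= [1.92, 0.38]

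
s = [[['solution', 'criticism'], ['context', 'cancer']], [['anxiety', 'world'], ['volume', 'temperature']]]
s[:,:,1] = [['criticism', 'cancer'], ['world', 'temperature']]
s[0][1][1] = 'cancer'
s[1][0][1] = 'world'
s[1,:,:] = [['anxiety', 'world'], ['volume', 'temperature']]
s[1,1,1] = 'temperature'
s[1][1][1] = 'temperature'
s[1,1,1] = 'temperature'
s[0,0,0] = 'solution'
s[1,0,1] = 'world'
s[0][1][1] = 'cancer'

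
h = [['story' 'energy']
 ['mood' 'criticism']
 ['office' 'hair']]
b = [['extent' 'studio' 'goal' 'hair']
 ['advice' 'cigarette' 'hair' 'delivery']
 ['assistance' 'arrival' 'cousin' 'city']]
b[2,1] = 'arrival'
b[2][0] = 'assistance'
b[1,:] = ['advice', 'cigarette', 'hair', 'delivery']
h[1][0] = 'mood'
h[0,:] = ['story', 'energy']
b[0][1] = 'studio'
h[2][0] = 'office'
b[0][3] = 'hair'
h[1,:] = ['mood', 'criticism']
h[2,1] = 'hair'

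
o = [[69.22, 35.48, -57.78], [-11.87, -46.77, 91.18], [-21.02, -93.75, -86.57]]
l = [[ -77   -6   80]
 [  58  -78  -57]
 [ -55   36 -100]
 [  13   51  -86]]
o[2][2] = -86.57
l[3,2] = -86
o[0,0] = 69.22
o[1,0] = -11.87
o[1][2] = 91.18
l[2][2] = -100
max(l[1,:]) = 58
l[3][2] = -86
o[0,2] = -57.78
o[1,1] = -46.77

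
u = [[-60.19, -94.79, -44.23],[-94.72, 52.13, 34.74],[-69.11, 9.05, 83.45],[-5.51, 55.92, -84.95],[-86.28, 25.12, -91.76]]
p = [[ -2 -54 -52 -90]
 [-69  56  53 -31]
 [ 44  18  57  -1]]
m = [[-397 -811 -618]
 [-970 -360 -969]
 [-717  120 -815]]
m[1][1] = -360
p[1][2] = 53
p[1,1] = 56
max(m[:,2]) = -618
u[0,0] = -60.19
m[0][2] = -618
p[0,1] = -54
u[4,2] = -91.76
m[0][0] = -397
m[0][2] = -618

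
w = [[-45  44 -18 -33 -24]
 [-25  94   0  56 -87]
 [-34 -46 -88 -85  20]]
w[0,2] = -18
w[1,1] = 94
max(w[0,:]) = 44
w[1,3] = 56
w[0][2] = -18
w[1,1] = 94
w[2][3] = -85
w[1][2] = 0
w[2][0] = -34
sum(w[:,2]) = -106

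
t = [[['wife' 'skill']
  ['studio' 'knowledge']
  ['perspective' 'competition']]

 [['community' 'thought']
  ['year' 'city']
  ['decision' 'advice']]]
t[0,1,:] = ['studio', 'knowledge']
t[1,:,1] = ['thought', 'city', 'advice']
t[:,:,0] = [['wife', 'studio', 'perspective'], ['community', 'year', 'decision']]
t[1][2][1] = 'advice'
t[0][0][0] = 'wife'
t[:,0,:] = [['wife', 'skill'], ['community', 'thought']]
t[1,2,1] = 'advice'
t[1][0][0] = 'community'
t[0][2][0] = 'perspective'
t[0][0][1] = 'skill'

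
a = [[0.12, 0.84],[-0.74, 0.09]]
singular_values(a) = [0.85, 0.74]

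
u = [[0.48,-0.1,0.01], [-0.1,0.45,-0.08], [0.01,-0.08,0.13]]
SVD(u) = [[-0.73,-0.69,0.04], [0.67,-0.70,0.24], [-0.14,0.2,0.97]] @ diag([0.5744200106925692, 0.37497866343445196, 0.11060132587297908]) @ [[-0.73, 0.67, -0.14],  [-0.69, -0.7, 0.20],  [0.04, 0.24, 0.97]]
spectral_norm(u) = 0.57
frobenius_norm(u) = 0.69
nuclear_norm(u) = 1.06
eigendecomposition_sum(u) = [[0.3, -0.28, 0.06], [-0.28, 0.26, -0.05], [0.06, -0.05, 0.01]] + [[0.18, 0.18, -0.05], [0.18, 0.18, -0.05], [-0.05, -0.05, 0.02]] + [[0.00,0.00,0.0], [0.0,0.01,0.03], [0.00,0.03,0.10]]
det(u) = 0.02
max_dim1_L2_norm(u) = 0.49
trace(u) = 1.06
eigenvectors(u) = [[0.73, -0.69, 0.04], [-0.67, -0.7, 0.24], [0.14, 0.2, 0.97]]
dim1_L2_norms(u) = [0.49, 0.47, 0.15]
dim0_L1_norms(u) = [0.59, 0.63, 0.22]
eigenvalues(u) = [0.57, 0.37, 0.11]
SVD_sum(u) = [[0.3, -0.28, 0.06], [-0.28, 0.26, -0.05], [0.06, -0.05, 0.01]] + [[0.18, 0.18, -0.05],[0.18, 0.18, -0.05],[-0.05, -0.05, 0.02]] + [[0.0, 0.00, 0.00], [0.00, 0.01, 0.03], [0.0, 0.03, 0.1]]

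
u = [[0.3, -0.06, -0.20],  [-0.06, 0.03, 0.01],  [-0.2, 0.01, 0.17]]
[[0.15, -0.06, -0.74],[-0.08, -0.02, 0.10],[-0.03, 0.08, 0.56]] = u@ [[1.16, 0.64, -1.61], [-0.88, 0.15, -0.51], [1.23, 1.20, 1.42]]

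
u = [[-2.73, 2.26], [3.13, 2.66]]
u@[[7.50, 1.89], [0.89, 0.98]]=[[-18.46, -2.94], [25.84, 8.52]]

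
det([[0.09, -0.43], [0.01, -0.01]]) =0.003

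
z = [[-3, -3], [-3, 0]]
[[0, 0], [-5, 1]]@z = [[0, 0], [12, 15]]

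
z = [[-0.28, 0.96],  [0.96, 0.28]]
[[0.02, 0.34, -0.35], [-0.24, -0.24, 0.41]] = z@ [[-0.24, -0.33, 0.49], [-0.05, 0.26, -0.22]]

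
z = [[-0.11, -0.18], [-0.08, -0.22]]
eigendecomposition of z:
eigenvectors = [[0.92, 0.69], [-0.39, 0.72]]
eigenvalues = [-0.03, -0.3]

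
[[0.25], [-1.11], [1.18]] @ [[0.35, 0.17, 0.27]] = [[0.09, 0.04, 0.07], [-0.39, -0.19, -0.3], [0.41, 0.2, 0.32]]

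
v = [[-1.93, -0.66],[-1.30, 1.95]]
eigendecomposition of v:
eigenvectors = [[-0.95, 0.16], [-0.3, -0.99]]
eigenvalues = [-2.14, 2.16]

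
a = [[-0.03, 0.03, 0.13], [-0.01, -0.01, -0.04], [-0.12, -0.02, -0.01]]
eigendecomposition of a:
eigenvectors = [[0.72+0.00j,(0.72-0j),(0.13+0j)], [(-0.2+0.11j),-0.20-0.11j,(-0.96+0j)], [(0.07+0.66j),0.07-0.66j,0.25+0.00j]]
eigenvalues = [(-0.03+0.12j), (-0.03-0.12j), 0j]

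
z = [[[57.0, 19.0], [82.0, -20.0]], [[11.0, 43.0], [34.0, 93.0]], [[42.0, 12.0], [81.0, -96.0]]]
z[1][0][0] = 11.0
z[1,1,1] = 93.0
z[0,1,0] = 82.0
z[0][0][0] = 57.0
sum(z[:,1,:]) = 174.0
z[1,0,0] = 11.0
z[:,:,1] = [[19.0, -20.0], [43.0, 93.0], [12.0, -96.0]]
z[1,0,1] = 43.0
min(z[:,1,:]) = -96.0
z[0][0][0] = 57.0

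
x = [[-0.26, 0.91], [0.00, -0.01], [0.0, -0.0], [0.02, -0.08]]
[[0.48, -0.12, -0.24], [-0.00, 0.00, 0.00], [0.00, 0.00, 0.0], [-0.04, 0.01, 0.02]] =x@[[-0.5, 0.23, 0.16], [0.39, -0.07, -0.22]]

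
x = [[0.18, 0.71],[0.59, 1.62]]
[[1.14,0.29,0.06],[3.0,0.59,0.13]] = x@[[2.21,  -0.38,  0.03], [1.05,  0.50,  0.07]]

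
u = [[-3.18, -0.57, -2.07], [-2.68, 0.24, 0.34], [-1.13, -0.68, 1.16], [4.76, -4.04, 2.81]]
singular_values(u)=[7.72, 2.92, 1.97]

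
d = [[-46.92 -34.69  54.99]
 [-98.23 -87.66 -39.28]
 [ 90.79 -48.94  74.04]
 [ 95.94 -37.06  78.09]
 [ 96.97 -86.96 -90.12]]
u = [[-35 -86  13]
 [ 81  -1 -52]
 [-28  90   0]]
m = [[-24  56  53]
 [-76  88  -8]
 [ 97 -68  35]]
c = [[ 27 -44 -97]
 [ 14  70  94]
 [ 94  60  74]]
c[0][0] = 27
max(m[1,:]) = 88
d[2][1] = -48.94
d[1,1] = -87.66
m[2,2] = 35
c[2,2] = 74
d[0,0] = -46.92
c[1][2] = 94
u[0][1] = -86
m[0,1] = 56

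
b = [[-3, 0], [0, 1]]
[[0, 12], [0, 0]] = b @ [[0, -4], [0, 0]]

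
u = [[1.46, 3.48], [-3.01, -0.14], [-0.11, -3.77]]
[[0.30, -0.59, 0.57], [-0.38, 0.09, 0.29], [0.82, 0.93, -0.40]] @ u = [[2.15, -1.02],[-0.86, -2.43],[-1.56, 4.23]]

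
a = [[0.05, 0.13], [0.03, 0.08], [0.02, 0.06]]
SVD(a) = [[-0.79, 0.42], [-0.49, -0.02], [-0.36, -0.91]] @ diag([0.17519462915370967, 0.0026157055824669374]) @ [[-0.35,-0.94], [0.94,-0.35]]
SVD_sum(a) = [[0.05, 0.13], [0.03, 0.08], [0.02, 0.06]] + [[0.0, -0.00], [-0.00, 0.00], [-0.0, 0.00]]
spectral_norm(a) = 0.18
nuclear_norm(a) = 0.18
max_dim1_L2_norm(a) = 0.14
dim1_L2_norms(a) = [0.14, 0.09, 0.06]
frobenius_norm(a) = 0.18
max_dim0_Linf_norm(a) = 0.13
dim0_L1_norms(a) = [0.1, 0.27]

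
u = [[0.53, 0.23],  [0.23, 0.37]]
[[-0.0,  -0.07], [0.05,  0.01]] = u@[[-0.09,-0.2],[0.19,0.15]]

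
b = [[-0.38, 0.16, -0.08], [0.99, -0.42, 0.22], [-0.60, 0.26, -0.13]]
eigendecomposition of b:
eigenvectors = [[0.31, -0.41, 0.15], [-0.81, -0.65, 0.70], [0.50, 0.64, 0.7]]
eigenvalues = [-0.93, -0.01, 0.01]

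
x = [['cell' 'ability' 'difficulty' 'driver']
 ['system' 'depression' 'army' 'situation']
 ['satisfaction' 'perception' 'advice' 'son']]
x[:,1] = ['ability', 'depression', 'perception']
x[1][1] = 'depression'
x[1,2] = 'army'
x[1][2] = 'army'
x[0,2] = 'difficulty'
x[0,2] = 'difficulty'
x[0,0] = 'cell'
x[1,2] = 'army'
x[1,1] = 'depression'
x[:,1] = ['ability', 'depression', 'perception']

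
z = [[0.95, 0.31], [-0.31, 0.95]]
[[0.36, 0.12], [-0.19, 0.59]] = z @ [[0.4, -0.07], [-0.07, 0.6]]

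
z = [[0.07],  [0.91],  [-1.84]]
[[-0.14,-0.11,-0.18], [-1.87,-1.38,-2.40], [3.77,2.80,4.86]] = z@[[-2.05, -1.52, -2.64]]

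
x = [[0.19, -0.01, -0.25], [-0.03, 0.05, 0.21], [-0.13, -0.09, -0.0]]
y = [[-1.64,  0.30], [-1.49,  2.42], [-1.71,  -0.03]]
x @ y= [[0.13, 0.04], [-0.38, 0.11], [0.35, -0.26]]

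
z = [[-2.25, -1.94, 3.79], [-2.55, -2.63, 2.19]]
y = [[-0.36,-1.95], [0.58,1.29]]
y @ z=[[5.78,5.83,-5.63], [-4.59,-4.52,5.02]]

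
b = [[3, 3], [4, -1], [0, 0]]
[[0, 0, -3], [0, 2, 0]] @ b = [[0, 0], [8, -2]]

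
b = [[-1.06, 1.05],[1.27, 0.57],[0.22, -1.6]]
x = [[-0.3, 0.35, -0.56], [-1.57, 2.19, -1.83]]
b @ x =[[-1.33, 1.93, -1.33], [-1.28, 1.69, -1.75], [2.45, -3.43, 2.80]]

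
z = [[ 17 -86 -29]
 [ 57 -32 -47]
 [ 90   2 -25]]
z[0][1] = -86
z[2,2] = -25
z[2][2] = -25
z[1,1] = -32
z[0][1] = -86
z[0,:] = [17, -86, -29]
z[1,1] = -32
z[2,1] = 2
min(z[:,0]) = 17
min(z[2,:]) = -25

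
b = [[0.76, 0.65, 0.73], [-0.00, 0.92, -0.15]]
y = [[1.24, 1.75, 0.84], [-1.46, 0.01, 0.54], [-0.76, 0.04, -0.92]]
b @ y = [[-0.56, 1.37, 0.32],  [-1.23, 0.0, 0.63]]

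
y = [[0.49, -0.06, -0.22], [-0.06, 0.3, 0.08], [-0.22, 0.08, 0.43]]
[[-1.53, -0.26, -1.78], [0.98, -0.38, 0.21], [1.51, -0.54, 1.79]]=y @ [[-1.89, -1.47, -2.32], [2.34, -1.06, -0.59], [2.1, -1.82, 3.09]]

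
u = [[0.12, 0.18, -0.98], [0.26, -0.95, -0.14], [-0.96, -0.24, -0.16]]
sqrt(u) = [[0.55, -0.54, -0.64], [0.75, 0.10, 0.67], [-0.35, -0.83, 0.41]]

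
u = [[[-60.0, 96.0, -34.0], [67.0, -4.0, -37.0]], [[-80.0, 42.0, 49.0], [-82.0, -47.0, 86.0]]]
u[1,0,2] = 49.0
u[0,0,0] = -60.0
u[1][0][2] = 49.0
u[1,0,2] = 49.0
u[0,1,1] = -4.0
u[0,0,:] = [-60.0, 96.0, -34.0]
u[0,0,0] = -60.0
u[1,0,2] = 49.0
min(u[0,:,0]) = -60.0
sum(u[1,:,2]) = 135.0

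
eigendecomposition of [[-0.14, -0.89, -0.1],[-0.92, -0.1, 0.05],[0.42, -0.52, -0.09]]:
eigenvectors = [[-0.71, -0.52, 0.07], [-0.7, 0.56, -0.12], [-0.07, -0.65, 0.99]]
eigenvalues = [-1.03, 0.7, 0.0]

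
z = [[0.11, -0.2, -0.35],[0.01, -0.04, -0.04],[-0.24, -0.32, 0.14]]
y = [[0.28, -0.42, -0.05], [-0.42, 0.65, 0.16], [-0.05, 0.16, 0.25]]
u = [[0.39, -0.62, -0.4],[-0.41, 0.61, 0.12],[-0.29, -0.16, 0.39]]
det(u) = -0.07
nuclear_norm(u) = 1.75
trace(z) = 0.21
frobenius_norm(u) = 1.23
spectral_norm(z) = 0.44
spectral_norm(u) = 1.12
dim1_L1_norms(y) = [0.75, 1.23, 0.46]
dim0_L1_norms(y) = [0.75, 1.23, 0.46]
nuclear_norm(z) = 0.85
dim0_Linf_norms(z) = [0.24, 0.32, 0.35]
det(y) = -0.00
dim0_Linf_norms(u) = [0.41, 0.62, 0.4]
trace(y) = 1.18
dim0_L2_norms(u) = [0.64, 0.88, 0.57]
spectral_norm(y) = 0.96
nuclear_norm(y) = 1.19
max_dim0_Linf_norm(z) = 0.35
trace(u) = 1.39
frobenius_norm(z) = 0.60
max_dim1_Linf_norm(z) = 0.35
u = y + z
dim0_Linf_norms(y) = [0.42, 0.65, 0.25]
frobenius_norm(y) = 0.99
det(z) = 0.00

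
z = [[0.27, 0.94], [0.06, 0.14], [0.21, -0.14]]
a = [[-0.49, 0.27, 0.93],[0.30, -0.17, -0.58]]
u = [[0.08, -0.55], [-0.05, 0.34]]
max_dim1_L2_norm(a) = 1.09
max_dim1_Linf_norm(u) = 0.55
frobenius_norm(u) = 0.65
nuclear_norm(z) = 1.23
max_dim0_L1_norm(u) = 0.89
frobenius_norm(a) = 1.28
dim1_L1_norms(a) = [1.69, 1.05]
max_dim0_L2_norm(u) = 0.65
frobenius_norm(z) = 1.02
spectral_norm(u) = 0.65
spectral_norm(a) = 1.28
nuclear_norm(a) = 1.28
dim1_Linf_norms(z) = [0.94, 0.14, 0.21]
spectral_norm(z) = 0.99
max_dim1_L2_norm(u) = 0.56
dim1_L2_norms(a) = [1.09, 0.67]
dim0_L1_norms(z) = [0.54, 1.22]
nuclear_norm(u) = 0.65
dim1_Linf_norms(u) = [0.55, 0.34]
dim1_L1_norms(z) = [1.21, 0.2, 0.35]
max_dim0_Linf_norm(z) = 0.94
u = a @ z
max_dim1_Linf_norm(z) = 0.94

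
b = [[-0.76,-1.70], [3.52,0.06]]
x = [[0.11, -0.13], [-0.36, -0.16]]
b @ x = [[0.53, 0.37], [0.37, -0.47]]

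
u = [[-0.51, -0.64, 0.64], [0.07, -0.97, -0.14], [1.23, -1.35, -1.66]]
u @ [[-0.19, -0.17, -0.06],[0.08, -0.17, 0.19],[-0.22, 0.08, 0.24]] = [[-0.10, 0.25, 0.06], [-0.06, 0.14, -0.22], [0.02, -0.11, -0.73]]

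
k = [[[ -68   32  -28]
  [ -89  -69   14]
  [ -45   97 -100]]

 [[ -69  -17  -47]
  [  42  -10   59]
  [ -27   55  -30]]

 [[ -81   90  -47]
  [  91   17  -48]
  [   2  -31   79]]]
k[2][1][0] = 91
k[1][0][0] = -69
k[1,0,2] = -47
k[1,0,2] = -47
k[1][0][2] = -47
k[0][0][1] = 32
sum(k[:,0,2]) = -122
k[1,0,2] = -47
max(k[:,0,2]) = -28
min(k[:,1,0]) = -89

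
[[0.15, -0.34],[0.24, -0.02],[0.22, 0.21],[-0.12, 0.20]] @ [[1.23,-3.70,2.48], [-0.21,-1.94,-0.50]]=[[0.26, 0.10, 0.54],[0.3, -0.85, 0.61],[0.23, -1.22, 0.44],[-0.19, 0.06, -0.4]]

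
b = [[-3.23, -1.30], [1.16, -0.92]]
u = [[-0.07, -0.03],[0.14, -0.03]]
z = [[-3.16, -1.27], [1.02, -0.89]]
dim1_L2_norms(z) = [3.41, 1.35]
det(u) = 0.01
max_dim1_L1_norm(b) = 4.53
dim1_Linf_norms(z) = [3.16, 1.02]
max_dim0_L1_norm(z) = 4.18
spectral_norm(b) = 3.57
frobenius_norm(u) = 0.16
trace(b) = -4.15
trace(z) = -4.05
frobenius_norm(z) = 3.66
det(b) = 4.48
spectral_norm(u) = 0.16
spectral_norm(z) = 3.47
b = z + u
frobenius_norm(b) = 3.78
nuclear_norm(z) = 4.65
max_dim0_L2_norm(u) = 0.16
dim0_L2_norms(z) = [3.32, 1.55]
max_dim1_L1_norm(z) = 4.43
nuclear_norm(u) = 0.20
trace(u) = -0.10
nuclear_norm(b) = 4.82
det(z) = 4.11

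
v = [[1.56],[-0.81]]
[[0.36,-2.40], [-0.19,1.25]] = v @ [[0.23, -1.54]]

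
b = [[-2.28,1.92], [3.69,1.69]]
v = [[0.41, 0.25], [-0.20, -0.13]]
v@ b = [[-0.01,1.21], [-0.02,-0.6]]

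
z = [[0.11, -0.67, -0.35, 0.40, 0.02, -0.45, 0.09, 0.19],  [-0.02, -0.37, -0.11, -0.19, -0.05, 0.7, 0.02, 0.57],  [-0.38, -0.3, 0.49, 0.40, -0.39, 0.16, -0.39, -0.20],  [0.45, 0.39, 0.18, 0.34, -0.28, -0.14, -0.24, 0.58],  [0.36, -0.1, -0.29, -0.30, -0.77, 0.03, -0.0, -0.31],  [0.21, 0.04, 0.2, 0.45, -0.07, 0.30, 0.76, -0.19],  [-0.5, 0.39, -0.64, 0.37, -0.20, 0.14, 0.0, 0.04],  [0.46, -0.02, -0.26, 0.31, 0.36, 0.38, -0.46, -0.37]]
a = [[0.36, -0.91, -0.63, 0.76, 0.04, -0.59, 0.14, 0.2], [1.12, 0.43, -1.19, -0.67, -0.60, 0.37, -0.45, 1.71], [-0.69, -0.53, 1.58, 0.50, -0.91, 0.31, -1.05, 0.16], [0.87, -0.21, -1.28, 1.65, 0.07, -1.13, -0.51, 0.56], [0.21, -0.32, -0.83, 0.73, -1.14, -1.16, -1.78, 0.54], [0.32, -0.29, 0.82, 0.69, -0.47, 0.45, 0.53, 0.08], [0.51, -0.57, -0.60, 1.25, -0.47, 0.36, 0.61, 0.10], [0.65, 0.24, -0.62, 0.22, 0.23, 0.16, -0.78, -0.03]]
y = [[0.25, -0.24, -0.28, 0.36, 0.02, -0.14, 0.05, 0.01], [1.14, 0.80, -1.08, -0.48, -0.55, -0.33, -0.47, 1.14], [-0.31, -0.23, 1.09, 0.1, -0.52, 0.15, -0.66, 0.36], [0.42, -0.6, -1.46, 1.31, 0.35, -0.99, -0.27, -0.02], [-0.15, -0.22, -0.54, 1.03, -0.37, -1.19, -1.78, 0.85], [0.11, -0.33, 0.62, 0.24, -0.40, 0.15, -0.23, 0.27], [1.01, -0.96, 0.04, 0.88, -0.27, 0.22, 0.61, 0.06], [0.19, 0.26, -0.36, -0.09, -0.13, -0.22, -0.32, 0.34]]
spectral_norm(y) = 3.40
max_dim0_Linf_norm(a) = 1.78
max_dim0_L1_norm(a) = 7.55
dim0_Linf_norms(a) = [1.12, 0.91, 1.58, 1.65, 1.14, 1.16, 1.78, 1.71]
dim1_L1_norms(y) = [1.35, 5.99, 3.42, 5.42, 6.13, 2.35, 4.05, 1.91]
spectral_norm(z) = 1.01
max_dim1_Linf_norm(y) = 1.78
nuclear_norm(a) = 13.92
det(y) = 0.00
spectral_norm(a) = 4.02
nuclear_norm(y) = 9.69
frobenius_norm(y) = 4.99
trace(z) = -0.27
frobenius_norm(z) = 2.83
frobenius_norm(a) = 6.02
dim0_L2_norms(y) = [1.65, 1.5, 2.32, 2.0, 1.04, 1.63, 2.1, 1.53]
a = y + z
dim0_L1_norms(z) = [2.49, 2.28, 2.52, 2.76, 2.14, 2.3, 1.96, 2.45]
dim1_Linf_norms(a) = [0.91, 1.71, 1.58, 1.65, 1.78, 0.82, 1.25, 0.78]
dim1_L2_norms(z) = [1.0, 1.0, 1.0, 1.0, 1.0, 1.0, 1.0, 1.0]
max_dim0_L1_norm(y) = 5.47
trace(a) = 3.91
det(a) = -7.69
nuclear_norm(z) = 8.00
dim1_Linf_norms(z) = [0.67, 0.7, 0.49, 0.58, 0.77, 0.76, 0.64, 0.46]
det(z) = -1.00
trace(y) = 4.18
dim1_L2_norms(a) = [1.53, 2.63, 2.36, 2.65, 2.73, 1.43, 1.8, 1.27]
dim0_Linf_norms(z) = [0.5, 0.67, 0.64, 0.45, 0.77, 0.7, 0.76, 0.58]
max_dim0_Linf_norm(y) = 1.78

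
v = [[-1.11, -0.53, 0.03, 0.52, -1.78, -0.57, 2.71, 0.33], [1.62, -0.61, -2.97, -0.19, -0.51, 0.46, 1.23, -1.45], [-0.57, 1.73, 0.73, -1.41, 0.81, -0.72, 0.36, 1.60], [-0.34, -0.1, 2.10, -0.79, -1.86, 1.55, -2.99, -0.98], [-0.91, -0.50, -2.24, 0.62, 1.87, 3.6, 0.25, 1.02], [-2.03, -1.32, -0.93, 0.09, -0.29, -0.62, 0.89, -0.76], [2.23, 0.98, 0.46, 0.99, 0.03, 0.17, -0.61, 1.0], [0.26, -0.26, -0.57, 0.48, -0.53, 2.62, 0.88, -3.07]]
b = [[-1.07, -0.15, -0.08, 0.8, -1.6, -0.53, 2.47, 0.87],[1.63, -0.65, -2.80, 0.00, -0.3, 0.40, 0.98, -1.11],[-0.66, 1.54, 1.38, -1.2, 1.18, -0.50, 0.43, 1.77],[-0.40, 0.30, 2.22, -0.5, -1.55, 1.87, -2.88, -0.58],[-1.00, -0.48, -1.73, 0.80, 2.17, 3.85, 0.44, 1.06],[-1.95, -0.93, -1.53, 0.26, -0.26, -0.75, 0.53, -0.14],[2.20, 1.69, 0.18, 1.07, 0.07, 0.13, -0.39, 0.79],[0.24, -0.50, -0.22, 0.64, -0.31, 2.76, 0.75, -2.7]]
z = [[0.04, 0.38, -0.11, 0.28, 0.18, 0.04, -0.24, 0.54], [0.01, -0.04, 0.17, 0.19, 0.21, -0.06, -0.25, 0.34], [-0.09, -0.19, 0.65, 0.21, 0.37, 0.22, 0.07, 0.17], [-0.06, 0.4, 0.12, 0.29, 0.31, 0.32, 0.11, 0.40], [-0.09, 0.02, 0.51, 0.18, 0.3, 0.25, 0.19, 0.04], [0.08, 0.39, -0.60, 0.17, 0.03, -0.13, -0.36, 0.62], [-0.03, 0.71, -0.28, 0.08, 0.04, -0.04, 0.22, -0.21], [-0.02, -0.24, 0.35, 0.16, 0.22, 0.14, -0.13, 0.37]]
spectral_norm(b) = 6.04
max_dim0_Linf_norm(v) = 3.6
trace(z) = 1.70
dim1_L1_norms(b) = [7.57, 7.87, 8.66, 10.3, 11.53, 6.35, 6.52, 8.12]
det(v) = -1477.74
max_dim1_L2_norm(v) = 4.9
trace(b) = -2.51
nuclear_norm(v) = 26.73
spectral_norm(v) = 6.28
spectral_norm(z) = 1.43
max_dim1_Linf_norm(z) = 0.71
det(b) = -3121.03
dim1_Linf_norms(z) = [0.54, 0.34, 0.65, 0.4, 0.51, 0.62, 0.71, 0.37]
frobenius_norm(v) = 10.88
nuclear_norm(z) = 4.09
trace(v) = -4.21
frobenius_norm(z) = 2.23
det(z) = 0.00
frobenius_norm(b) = 10.75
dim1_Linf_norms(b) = [2.47, 2.8, 1.77, 2.88, 3.85, 1.95, 2.2, 2.76]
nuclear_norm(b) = 26.73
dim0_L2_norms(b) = [3.75, 2.67, 4.48, 2.14, 3.36, 5.22, 4.09, 3.81]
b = v + z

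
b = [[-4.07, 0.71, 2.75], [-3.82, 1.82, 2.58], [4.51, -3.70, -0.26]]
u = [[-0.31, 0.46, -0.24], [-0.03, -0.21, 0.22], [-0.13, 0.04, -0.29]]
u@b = [[-1.58,  1.51,  0.4], [1.92,  -1.22,  -0.68], [-0.93,  1.05,  -0.18]]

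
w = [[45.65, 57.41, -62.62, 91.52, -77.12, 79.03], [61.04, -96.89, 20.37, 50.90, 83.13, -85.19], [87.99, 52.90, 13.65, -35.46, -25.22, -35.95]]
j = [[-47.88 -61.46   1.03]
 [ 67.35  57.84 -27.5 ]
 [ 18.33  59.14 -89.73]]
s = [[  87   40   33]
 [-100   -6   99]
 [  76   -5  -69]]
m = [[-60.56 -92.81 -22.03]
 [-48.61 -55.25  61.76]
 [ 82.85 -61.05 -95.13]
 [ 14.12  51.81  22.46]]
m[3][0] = 14.12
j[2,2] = -89.73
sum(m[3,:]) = 88.39000000000001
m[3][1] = 51.81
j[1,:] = [67.35, 57.84, -27.5]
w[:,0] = [45.65, 61.04, 87.99]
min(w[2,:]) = -35.95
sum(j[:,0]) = 37.79999999999999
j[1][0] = 67.35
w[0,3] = 91.52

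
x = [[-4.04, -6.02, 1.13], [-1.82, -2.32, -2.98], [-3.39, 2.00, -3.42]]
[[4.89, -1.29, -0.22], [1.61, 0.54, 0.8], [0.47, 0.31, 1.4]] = x @[[-0.52, 0.23, -0.12], [-0.44, 0.0, 0.07], [0.12, -0.32, -0.25]]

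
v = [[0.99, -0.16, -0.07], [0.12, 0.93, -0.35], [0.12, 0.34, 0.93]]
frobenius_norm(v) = 1.73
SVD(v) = [[-0.87,-0.48,-0.12], [0.47,-0.72,-0.51], [0.16,-0.50,0.85]] @ diag([1.006828402341364, 1.000818104541596, 0.9959717314565231]) @ [[-0.78, 0.63, 0.04], [-0.62, -0.76, -0.18], [-0.08, -0.16, 0.98]]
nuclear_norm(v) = 3.00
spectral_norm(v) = 1.01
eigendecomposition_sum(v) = [[0.81+0.00j, (-0.23+0j), (0.33+0j)], [(-0.22-0j), (0.06+0j), (-0.09-0j)], [(0.32+0j), (-0.09+0j), (0.13+0j)]] + [[0.09+0.04j, 0.04+0.21j, (-0.2+0.05j)],  [(0.17-0.12j), (0.43+0.18j), (-0.13+0.43j)],  [-0.10-0.17j, (0.22-0.4j), 0.40+0.17j]] + [[0.09-0.04j, 0.04-0.21j, (-0.2-0.05j)],[(0.17+0.12j), 0.43-0.18j, -0.13-0.43j],[(-0.1+0.17j), 0.22+0.40j, (0.4-0.17j)]]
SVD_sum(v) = [[0.68, -0.55, -0.04], [-0.37, 0.30, 0.02], [-0.13, 0.10, 0.01]] + [[0.30, 0.37, 0.08],[0.45, 0.55, 0.13],[0.31, 0.38, 0.09]] + [[0.01, 0.02, -0.12], [0.04, 0.08, -0.5], [-0.06, -0.14, 0.84]]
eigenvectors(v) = [[(0.9+0j),-0.17-0.27j,(-0.17+0.27j)], [(-0.24+0j),-0.68+0.00j,(-0.68-0j)], [(0.36+0j),(-0.07+0.66j),(-0.07-0.66j)]]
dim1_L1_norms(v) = [1.22, 1.4, 1.39]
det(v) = 1.00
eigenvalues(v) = [(1+0j), (0.92+0.38j), (0.92-0.38j)]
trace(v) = 2.85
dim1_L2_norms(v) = [1.01, 1.0, 1.0]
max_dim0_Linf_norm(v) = 0.99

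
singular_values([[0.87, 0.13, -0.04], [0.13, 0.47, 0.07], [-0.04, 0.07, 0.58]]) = [0.91, 0.61, 0.4]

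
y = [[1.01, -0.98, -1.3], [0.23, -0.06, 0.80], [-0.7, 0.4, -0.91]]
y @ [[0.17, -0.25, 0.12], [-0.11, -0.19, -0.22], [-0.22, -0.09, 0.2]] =[[0.57, 0.05, 0.08], [-0.13, -0.12, 0.2], [0.04, 0.18, -0.35]]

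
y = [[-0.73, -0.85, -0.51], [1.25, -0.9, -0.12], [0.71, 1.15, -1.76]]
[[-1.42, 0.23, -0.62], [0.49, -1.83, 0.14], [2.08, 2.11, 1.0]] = y @ [[1.02, -0.84, 0.42], [0.90, 0.99, 0.44], [-0.18, -0.89, -0.11]]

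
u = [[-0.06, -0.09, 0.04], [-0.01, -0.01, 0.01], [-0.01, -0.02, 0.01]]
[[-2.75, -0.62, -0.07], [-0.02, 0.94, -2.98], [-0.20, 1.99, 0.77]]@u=[[0.17, 0.26, -0.12], [0.02, 0.05, -0.02], [-0.02, -0.02, 0.02]]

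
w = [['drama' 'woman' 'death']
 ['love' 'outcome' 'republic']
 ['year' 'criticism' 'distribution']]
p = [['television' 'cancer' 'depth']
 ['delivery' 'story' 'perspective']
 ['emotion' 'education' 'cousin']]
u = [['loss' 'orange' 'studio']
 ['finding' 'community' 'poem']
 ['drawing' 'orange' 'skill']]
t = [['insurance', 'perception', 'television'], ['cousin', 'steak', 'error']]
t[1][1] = 'steak'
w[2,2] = 'distribution'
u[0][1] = 'orange'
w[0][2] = 'death'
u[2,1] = 'orange'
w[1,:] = ['love', 'outcome', 'republic']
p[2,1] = 'education'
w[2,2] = 'distribution'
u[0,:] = ['loss', 'orange', 'studio']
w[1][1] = 'outcome'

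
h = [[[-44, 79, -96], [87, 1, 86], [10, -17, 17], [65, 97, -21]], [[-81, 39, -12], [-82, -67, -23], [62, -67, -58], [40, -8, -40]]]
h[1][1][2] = -23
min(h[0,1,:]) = 1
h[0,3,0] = 65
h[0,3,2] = -21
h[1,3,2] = -40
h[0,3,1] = 97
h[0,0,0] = -44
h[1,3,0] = 40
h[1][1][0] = -82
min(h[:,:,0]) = -82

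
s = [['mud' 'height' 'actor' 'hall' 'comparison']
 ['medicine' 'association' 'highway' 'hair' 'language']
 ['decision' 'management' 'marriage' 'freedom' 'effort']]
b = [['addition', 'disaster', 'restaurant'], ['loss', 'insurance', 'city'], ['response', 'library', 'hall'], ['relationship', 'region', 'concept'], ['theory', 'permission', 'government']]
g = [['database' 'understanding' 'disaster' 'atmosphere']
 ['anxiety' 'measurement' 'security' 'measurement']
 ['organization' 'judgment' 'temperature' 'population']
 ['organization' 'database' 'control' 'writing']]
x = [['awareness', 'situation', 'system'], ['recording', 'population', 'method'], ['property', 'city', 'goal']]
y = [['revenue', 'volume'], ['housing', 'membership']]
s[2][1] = 'management'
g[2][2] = 'temperature'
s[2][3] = 'freedom'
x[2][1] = 'city'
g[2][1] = 'judgment'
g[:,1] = ['understanding', 'measurement', 'judgment', 'database']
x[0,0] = 'awareness'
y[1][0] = 'housing'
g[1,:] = ['anxiety', 'measurement', 'security', 'measurement']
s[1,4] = 'language'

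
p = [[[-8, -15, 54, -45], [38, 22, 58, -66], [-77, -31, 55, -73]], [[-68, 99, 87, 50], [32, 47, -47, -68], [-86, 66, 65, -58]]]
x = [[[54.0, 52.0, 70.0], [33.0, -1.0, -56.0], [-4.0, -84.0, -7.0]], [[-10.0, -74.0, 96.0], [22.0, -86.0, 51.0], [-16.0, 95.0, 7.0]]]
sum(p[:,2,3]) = -131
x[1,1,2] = 51.0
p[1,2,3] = -58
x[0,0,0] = 54.0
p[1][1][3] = -68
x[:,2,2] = [-7.0, 7.0]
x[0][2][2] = -7.0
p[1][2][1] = 66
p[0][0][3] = -45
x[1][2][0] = -16.0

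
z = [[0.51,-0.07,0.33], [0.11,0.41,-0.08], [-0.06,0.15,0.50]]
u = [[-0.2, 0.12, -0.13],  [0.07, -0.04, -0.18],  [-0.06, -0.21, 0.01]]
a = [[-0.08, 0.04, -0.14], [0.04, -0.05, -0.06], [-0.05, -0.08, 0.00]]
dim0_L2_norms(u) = [0.22, 0.25, 0.22]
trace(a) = -0.13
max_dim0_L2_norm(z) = 0.6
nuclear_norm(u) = 0.68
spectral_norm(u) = 0.28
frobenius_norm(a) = 0.21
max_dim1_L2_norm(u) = 0.27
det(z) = 0.13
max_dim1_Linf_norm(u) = 0.21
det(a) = 0.00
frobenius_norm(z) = 0.91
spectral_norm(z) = 0.68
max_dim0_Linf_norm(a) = 0.14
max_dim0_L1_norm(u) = 0.37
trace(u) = -0.23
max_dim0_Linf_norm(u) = 0.21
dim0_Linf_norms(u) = [0.2, 0.21, 0.18]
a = u @ z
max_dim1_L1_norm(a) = 0.26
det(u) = 0.01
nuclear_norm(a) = 0.35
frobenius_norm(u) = 0.40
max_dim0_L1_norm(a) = 0.2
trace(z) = 1.42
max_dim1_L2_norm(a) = 0.17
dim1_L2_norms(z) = [0.61, 0.43, 0.53]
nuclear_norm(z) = 1.55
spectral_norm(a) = 0.17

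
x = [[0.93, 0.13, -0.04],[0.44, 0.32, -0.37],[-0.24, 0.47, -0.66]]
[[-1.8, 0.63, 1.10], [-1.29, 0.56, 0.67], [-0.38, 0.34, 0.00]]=x @[[-1.85, 0.59, 1.16], [-0.29, 0.53, 0.01], [1.04, -0.35, -0.42]]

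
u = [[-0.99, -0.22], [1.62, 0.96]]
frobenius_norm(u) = 2.14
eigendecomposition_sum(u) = [[-0.89,-0.11], [0.83,0.1]] + [[-0.10, -0.11], [0.79, 0.86]]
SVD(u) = [[-0.46, 0.89], [0.89, 0.46]] @ diag([2.1203826628989058, 0.28013811393265514]) @ [[0.89, 0.45], [-0.45, 0.89]]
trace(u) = -0.03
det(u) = -0.59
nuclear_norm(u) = 2.40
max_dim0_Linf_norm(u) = 1.62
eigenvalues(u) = [-0.79, 0.76]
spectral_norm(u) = 2.12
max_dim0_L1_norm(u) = 2.61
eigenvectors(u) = [[-0.73,0.13], [0.68,-0.99]]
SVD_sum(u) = [[-0.88, -0.44], [1.68, 0.84]] + [[-0.11,0.22], [-0.06,0.12]]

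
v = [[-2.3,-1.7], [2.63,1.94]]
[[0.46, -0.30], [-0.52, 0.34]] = v @ [[0.03,0.24], [-0.31,-0.15]]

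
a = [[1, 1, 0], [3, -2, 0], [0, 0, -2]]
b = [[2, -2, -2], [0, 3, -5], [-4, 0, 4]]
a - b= [[-1, 3, 2], [3, -5, 5], [4, 0, -6]]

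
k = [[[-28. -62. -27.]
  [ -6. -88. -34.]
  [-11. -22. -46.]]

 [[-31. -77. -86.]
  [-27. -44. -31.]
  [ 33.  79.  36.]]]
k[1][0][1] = -77.0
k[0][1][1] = -88.0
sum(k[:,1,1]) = -132.0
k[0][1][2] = -34.0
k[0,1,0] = -6.0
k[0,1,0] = -6.0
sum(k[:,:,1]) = -214.0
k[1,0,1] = -77.0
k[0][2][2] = -46.0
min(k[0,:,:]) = -88.0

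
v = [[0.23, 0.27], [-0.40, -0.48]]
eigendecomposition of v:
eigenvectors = [[0.77, -0.48], [-0.63, 0.88]]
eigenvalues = [0.01, -0.26]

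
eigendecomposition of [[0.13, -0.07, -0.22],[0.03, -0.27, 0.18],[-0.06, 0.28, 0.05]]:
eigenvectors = [[-0.12, 0.95, -0.90], [0.83, 0.21, 0.1], [-0.54, 0.23, 0.42]]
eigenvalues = [-0.39, 0.06, 0.24]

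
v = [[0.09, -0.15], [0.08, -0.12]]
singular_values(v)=[0.23, 0.01]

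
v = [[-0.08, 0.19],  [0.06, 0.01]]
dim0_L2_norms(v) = [0.1, 0.19]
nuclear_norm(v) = 0.27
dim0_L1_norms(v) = [0.14, 0.2]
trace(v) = -0.07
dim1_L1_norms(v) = [0.27, 0.07]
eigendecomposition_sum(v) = [[-0.10,0.12],[0.04,-0.05]] + [[0.02, 0.07], [0.02, 0.06]]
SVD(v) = [[1.00, -0.07], [-0.07, -1.00]] @ diag([0.2066774178570312, 0.059029187254697225]) @ [[-0.41, 0.91],[-0.91, -0.41]]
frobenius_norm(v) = 0.21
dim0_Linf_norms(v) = [0.08, 0.19]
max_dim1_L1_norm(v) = 0.27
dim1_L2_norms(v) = [0.21, 0.06]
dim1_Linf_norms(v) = [0.19, 0.06]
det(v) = -0.01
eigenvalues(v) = [-0.15, 0.08]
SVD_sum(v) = [[-0.08, 0.19], [0.01, -0.01]] + [[0.00, 0.0],  [0.05, 0.02]]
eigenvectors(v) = [[-0.94, -0.76],[0.35, -0.65]]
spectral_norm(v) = 0.21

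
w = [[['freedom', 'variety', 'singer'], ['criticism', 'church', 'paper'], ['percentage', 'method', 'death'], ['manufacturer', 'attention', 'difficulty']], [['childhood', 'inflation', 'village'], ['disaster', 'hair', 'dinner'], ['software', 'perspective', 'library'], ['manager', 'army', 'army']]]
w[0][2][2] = 'death'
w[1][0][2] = 'village'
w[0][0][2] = 'singer'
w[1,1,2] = 'dinner'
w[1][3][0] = 'manager'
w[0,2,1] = 'method'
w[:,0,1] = ['variety', 'inflation']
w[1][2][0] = 'software'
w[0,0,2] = 'singer'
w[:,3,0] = ['manufacturer', 'manager']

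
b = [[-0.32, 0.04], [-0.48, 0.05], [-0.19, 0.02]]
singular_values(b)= [0.61, 0.01]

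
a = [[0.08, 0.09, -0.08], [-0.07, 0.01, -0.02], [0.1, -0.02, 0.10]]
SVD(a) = [[0.09, 0.98, -0.17], [0.42, -0.19, -0.89], [-0.91, 0.01, -0.42]] @ diag([0.15746675913018476, 0.14661794195184658, 0.020184124128664237]) @ [[-0.72, 0.19, -0.67], [0.63, 0.59, -0.50], [0.3, -0.79, -0.54]]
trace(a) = 0.19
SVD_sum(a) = [[-0.01,  0.00,  -0.01],[-0.05,  0.01,  -0.04],[0.10,  -0.03,  0.10]] + [[0.09, 0.08, -0.07], [-0.02, -0.02, 0.01], [0.0, 0.00, -0.0]] + [[-0.0, 0.0, 0.00], [-0.01, 0.01, 0.01], [-0.00, 0.01, 0.0]]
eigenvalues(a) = [(0.08+0.11j), (0.08-0.11j), (0.02+0j)]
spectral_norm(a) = 0.16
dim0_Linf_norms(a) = [0.1, 0.09, 0.1]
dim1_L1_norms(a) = [0.25, 0.1, 0.22]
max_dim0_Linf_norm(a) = 0.1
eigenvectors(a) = [[0.70+0.00j, 0.70-0.00j, (-0.31+0j)],[-0.11+0.33j, -0.11-0.33j, (0.73+0j)],[(-0.15-0.61j), (-0.15+0.61j), (0.6+0j)]]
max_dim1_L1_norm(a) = 0.25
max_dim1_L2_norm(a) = 0.14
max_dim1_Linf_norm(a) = 0.1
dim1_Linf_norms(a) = [0.09, 0.07, 0.1]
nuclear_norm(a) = 0.32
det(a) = 0.00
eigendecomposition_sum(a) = [[(0.04+0.06j), 0.05-0.01j, (-0.04+0.04j)], [-0.04+0.01j, (-0+0.02j), -0.01-0.02j], [0.05-0.05j, (-0.02-0.04j), (0.05+0.02j)]] + [[(0.04-0.06j), 0.05+0.01j, -0.04-0.04j], [(-0.04-0.01j), -0.00-0.02j, -0.01+0.02j], [0.05+0.05j, -0.02+0.04j, 0.05-0.02j]] + [[-0.00+0.00j, -0.01-0.00j, (-0+0j)], [-0j, (0.02+0j), (0.01-0j)], [0.00-0.00j, 0.01+0.00j, (0.01-0j)]]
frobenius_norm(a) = 0.22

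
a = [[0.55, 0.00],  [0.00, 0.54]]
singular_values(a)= [0.55, 0.54]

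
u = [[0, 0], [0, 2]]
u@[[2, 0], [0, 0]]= [[0, 0], [0, 0]]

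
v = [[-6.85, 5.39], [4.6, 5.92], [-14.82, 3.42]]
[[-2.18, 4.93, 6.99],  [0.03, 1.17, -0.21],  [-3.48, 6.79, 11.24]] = v@ [[0.20, -0.35, -0.65], [-0.15, 0.47, 0.47]]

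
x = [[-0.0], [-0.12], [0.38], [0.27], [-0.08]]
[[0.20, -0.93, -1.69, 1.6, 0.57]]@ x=[[-0.14]]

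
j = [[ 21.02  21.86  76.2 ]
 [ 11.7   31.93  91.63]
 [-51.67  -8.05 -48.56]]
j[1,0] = 11.7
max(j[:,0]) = 21.02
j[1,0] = 11.7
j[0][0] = 21.02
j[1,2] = 91.63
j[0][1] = 21.86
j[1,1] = 31.93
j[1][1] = 31.93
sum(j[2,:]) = -108.28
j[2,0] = -51.67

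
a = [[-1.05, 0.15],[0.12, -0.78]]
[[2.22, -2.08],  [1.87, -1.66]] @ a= [[-2.58, 1.96],[-2.16, 1.58]]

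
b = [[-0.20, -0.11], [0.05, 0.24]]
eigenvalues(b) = [-0.19, 0.23]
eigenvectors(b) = [[-0.99, 0.25], [0.12, -0.97]]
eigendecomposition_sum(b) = [[-0.19, -0.05], [0.02, 0.01]] + [[-0.01,-0.06], [0.03,0.23]]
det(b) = -0.04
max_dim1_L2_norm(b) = 0.25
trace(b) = 0.04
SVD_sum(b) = [[-0.11, -0.17], [0.13, 0.19]] + [[-0.09, 0.06],[-0.08, 0.05]]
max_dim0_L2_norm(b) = 0.26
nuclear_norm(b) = 0.44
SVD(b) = [[-0.67, 0.74], [0.74, 0.67]] @ diag([0.30449814562409844, 0.13957392059939194]) @ [[0.56, 0.83], [-0.83, 0.56]]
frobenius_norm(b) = 0.33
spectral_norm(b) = 0.30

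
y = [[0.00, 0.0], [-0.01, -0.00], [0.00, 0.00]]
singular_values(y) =[0.01, -0.0]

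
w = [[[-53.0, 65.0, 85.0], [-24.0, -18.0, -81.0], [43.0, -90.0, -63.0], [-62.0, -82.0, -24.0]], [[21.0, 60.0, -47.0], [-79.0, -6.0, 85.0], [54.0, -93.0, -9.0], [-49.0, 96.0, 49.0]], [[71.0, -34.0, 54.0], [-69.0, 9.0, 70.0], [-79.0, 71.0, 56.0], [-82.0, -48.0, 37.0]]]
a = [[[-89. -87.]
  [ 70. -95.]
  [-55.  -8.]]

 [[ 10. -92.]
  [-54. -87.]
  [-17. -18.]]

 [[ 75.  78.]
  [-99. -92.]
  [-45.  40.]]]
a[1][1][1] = -87.0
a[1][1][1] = -87.0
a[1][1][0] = -54.0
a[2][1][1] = -92.0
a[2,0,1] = 78.0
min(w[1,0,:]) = -47.0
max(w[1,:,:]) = 96.0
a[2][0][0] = 75.0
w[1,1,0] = -79.0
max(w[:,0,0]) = 71.0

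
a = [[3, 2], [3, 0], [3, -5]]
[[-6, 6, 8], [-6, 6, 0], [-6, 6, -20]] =a @ [[-2, 2, 0], [0, 0, 4]]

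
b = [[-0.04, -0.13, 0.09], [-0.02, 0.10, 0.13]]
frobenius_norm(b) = 0.23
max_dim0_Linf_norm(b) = 0.13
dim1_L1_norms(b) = [0.26, 0.25]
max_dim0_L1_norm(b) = 0.23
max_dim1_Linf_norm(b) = 0.13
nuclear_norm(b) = 0.33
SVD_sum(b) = [[-0.00,-0.07,-0.03], [0.0,0.13,0.07]] + [[-0.04, -0.06, 0.12],[-0.02, -0.03, 0.06]]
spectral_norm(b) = 0.17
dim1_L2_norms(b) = [0.16, 0.17]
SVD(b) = [[-0.46, 0.89], [0.89, 0.46]] @ diag([0.1660130349725186, 0.16229501600238166]) @ [[0.00, 0.90, 0.44], [-0.28, -0.43, 0.86]]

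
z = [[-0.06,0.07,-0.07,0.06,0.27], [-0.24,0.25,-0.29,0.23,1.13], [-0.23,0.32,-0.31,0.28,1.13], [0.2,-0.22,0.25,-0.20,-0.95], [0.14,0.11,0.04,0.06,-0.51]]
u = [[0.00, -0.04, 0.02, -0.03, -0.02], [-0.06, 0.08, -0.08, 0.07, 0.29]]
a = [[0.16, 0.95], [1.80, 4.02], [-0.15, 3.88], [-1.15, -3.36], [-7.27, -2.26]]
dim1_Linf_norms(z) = [0.27, 1.13, 1.13, 0.95, 0.51]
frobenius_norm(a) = 10.29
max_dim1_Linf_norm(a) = 7.27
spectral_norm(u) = 0.33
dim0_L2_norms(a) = [7.58, 6.97]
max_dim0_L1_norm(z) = 3.99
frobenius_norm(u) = 0.33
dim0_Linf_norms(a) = [7.27, 4.02]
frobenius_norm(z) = 2.15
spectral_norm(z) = 2.13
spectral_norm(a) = 8.97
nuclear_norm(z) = 2.43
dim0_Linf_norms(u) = [0.06, 0.08, 0.08, 0.07, 0.29]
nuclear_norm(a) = 14.02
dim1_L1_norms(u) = [0.11, 0.58]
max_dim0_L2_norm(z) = 1.95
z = a @ u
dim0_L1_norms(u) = [0.06, 0.12, 0.1, 0.1, 0.31]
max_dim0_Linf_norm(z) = 1.13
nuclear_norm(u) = 0.37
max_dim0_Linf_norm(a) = 7.27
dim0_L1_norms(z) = [0.87, 0.97, 0.96, 0.83, 3.99]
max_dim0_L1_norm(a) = 14.47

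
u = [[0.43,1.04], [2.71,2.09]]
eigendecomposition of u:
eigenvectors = [[-0.71, -0.36], [0.71, -0.93]]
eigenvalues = [-0.61, 3.13]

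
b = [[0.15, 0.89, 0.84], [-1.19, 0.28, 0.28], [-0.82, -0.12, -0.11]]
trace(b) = 0.32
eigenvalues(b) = [(0.16+1.32j), (0.16-1.32j), (-0+0j)]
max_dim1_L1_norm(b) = 1.88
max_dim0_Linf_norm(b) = 1.19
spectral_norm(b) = 1.47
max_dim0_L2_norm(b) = 1.45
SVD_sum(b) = [[-0.22,0.05,0.05], [-1.19,0.27,0.27], [-0.70,0.16,0.16]] + [[0.37,0.84,0.79], [0.0,0.01,0.01], [-0.12,-0.28,-0.26]] + [[-0.00, 0.0, -0.0],[0.0, -0.00, 0.00],[-0.00, 0.00, -0.00]]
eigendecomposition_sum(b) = [[(0.08+0.66j),(0.44-0.05j),0.42-0.06j], [(-0.6+0.21j),0.14+0.40j,0.14+0.38j], [-0.41-0.09j,-0.06+0.28j,(-0.05+0.26j)]] + [[(0.08-0.66j), (0.44+0.05j), 0.42+0.06j], [(-0.6-0.21j), (0.14-0.4j), 0.14-0.38j], [(-0.41+0.09j), (-0.06-0.28j), -0.05-0.26j]] + [[-0.00+0.00j, 0.00+0.00j, (-0+0j)], [-0j, (-0-0j), 0.00-0.00j], [(-0+0j), 0j, -0.00+0.00j]]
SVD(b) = [[0.16, -0.95, 0.28], [0.85, -0.01, -0.52], [0.50, 0.32, 0.81]] @ diag([1.4698832200264786, 1.2772732260014805, 0.004052853853996317]) @ [[-0.95, 0.22, 0.22],  [-0.31, -0.69, -0.65],  [-0.01, 0.69, -0.73]]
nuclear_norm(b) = 2.75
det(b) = -0.01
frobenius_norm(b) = 1.95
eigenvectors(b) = [[-0.66+0.00j, -0.66-0.00j, (0.01+0j)],[(-0.14-0.61j), (-0.14+0.61j), -0.69+0.00j],[0.14-0.39j, 0.14+0.39j, (0.73+0j)]]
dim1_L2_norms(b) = [1.23, 1.25, 0.84]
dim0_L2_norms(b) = [1.45, 0.94, 0.89]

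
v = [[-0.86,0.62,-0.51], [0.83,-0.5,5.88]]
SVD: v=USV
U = [[-0.12, 0.99], [0.99, 0.12]]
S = [6.0, 0.96]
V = [[0.15, -0.09, 0.98], [-0.79, 0.58, 0.18]]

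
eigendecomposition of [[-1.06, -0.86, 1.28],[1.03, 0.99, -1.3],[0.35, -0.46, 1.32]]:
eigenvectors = [[0.74, 0.19, 0.46], [-0.62, -0.89, -0.52], [-0.26, -0.41, 0.72]]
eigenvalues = [-0.79, 0.16, 1.88]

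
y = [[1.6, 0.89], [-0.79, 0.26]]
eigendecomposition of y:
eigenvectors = [[(0.73+0j), 0.73-0.00j],  [(-0.55+0.41j), (-0.55-0.41j)]]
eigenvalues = [(0.93+0.5j), (0.93-0.5j)]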